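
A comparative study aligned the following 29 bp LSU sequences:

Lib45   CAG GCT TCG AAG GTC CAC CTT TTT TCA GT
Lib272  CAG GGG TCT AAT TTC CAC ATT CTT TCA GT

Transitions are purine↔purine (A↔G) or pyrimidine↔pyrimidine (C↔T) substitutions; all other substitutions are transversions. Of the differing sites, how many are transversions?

6

The sequences differ at positions 5 (C/G, transversion), 6 (T/G, transversion), 9 (G/T, transversion), 12 (G/T, transversion), 13 (G/T, transversion), 19 (C/A, transversion), 22 (T/C, transition).
Of the 7 differences, 1 transition and 6 transversions, so the answer is 6.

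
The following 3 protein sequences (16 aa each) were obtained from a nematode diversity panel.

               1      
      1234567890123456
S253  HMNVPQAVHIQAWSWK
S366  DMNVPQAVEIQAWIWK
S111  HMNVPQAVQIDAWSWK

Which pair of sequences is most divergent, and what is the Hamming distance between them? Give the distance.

4

Pairwise Hamming distances:
  S253 vs S366: 3
  S253 vs S111: 2
  S366 vs S111: 4
The largest is 4, between S366 and S111.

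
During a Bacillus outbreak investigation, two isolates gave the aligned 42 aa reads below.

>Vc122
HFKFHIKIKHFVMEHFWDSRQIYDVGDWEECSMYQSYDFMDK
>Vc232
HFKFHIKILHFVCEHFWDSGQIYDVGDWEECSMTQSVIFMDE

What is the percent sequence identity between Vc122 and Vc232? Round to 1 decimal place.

Differing sites — 9:K/L; 13:M/C; 20:R/G; 34:Y/T; 37:Y/V; 38:D/I; 42:K/E.
35 of the 42 sites match, so the percent identity is 35/42 × 100 = 83.3%.

83.3%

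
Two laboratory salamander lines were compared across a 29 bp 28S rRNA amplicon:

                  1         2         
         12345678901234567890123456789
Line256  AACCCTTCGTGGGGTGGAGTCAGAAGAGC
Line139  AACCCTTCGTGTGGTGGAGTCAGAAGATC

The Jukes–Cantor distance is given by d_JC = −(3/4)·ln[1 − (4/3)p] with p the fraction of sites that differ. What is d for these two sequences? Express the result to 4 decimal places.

Differing sites — 12:G/T; 28:G/T.
p = 2/29 = 0.068966.
d = −0.75 · ln(1 − (4/3)·0.068966) = −0.75 · ln(0.908045) = −0.75 · (-0.096461) = 0.0723.

0.0723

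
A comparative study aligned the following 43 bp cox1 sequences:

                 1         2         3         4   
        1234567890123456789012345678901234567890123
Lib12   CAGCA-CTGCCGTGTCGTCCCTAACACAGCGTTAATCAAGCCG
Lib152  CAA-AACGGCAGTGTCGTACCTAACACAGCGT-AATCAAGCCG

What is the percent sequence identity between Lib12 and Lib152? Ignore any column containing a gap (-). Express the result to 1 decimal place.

90.0%

Excluding the 3 gap columns leaves 40 comparable sites.
Mismatches occur at site 3 (G/A), site 8 (T/G), site 11 (C/A), site 19 (C/A).
36 of the 40 comparable sites match, so the percent identity is 36/40 × 100 = 90.0%.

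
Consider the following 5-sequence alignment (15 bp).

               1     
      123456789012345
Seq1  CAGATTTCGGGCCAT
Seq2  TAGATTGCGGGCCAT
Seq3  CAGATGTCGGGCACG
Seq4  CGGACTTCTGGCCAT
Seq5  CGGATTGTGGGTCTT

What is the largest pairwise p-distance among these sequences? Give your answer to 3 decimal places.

0.533

Pairwise Hamming distances:
  Seq1 vs Seq2: 2
  Seq1 vs Seq3: 4
  Seq1 vs Seq4: 3
  Seq1 vs Seq5: 5
  Seq2 vs Seq3: 6
  Seq2 vs Seq4: 5
  Seq2 vs Seq5: 5
  Seq3 vs Seq4: 7
  Seq3 vs Seq5: 8
  Seq4 vs Seq5: 6
The largest is 8 mismatches, between Seq3 and Seq5; p = 8/15 = 0.533.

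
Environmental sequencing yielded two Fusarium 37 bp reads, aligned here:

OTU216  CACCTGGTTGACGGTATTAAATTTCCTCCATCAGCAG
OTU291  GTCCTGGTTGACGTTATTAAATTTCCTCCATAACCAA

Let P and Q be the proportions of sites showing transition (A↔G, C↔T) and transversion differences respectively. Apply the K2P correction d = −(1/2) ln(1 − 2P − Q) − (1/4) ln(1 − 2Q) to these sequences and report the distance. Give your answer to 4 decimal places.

The sequences differ at positions 1 (C/G, transversion), 2 (A/T, transversion), 14 (G/T, transversion), 32 (C/A, transversion), 34 (G/C, transversion), 37 (G/A, transition).
Of the 6 differences, 1 transition and 5 transversions over 37 sites: P = 1/37 = 0.027027, Q = 5/37 = 0.135135.
d = −0.5·ln(0.810811) − 0.25·ln(0.729730) = −0.5·(-0.209720) − 0.25·(-0.315081) = 0.1836.

0.1836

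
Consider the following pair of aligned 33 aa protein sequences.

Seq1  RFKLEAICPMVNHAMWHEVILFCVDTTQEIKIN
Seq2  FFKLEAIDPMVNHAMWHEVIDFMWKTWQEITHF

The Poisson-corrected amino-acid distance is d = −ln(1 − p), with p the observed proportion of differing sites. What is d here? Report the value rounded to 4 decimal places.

0.3610

Mismatches occur at site 1 (R→F), site 8 (C→D), site 21 (L→D), site 23 (C→M), site 24 (V→W), site 25 (D→K), site 27 (T→W), site 31 (K→T), site 32 (I→H), site 33 (N→F).
p = 10/33 = 0.303030.
d = −ln(1 − 0.303030) = −ln(0.696970) = 0.3610.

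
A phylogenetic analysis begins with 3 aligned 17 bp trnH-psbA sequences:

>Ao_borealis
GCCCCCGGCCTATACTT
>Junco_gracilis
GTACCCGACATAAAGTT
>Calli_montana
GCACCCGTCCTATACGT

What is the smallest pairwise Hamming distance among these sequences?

Pairwise Hamming distances:
  Ao_borealis vs Junco_gracilis: 6
  Ao_borealis vs Calli_montana: 3
  Junco_gracilis vs Calli_montana: 6
The smallest is 3, between Ao_borealis and Calli_montana.

3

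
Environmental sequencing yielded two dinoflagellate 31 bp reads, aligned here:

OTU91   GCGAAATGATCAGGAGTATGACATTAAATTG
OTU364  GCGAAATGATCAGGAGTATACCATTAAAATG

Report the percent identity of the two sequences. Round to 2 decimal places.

Mismatches occur at site 20 (G→A), site 21 (A→C), site 29 (T→A).
28 of the 31 sites match, so the percent identity is 28/31 × 100 = 90.32%.

90.32%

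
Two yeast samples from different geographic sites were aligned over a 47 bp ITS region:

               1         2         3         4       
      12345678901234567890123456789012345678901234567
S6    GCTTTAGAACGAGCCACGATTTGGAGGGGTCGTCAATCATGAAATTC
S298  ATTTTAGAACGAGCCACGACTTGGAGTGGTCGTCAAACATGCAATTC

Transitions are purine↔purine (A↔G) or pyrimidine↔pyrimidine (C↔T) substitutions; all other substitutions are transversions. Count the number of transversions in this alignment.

Differing sites — 1:G/A (Ti); 2:C/T (Ti); 20:T/C (Ti); 27:G/T (Tv); 37:T/A (Tv); 42:A/C (Tv).
Of the 6 differences, 3 transitions and 3 transversions, so the answer is 3.

3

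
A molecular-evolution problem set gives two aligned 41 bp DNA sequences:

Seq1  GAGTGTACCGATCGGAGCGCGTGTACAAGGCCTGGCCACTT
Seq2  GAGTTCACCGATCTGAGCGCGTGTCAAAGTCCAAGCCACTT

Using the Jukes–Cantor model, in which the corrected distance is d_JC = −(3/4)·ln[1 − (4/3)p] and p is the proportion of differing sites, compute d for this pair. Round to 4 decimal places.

Differing sites — 5:G/T; 6:T/C; 14:G/T; 25:A/C; 26:C/A; 30:G/T; 33:T/A; 34:G/A.
p = 8/41 = 0.195122.
d = −0.75 · ln(1 − (4/3)·0.195122) = −0.75 · ln(0.739837) = −0.75 · (-0.301325) = 0.2260.

0.2260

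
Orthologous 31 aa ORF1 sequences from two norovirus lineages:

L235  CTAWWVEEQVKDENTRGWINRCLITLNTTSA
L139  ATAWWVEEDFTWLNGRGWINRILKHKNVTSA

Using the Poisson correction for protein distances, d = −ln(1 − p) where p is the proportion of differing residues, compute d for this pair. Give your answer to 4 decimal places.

0.4895

Mismatches occur at site 1 (C↔A), site 9 (Q↔D), site 10 (V↔F), site 11 (K↔T), site 12 (D↔W), site 13 (E↔L), site 15 (T↔G), site 22 (C↔I), site 24 (I↔K), site 25 (T↔H), site 26 (L↔K), site 28 (T↔V).
p = 12/31 = 0.387097.
d = −ln(1 − 0.387097) = −ln(0.612903) = 0.4895.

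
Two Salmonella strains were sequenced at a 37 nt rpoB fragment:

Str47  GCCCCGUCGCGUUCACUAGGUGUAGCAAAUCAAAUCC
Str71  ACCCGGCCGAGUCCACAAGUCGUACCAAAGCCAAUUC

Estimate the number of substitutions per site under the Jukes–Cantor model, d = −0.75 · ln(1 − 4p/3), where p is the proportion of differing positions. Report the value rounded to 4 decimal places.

0.4248

Differing sites — 1:G/A; 5:C/G; 7:U/C; 10:C/A; 13:U/C; 17:U/A; 20:G/U; 21:U/C; 25:G/C; 30:U/G; 32:A/C; 36:C/U.
p = 12/37 = 0.324324.
d = −0.75 · ln(1 − (4/3)·0.324324) = −0.75 · ln(0.567568) = −0.75 · (-0.566395) = 0.4248.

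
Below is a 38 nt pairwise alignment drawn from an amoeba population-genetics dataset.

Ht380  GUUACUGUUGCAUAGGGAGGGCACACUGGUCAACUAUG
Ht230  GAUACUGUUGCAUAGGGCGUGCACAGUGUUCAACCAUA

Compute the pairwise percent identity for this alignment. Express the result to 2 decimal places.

Differing sites — 2:U/A; 18:A/C; 20:G/U; 26:C/G; 29:G/U; 35:U/C; 38:G/A.
31 of the 38 sites match, so the percent identity is 31/38 × 100 = 81.58%.

81.58%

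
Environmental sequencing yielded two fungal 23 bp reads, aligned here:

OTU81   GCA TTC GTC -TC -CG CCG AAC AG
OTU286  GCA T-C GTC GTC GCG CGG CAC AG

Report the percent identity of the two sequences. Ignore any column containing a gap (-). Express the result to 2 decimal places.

Excluding the 3 gap columns leaves 20 comparable sites.
The sequences differ at positions 17 (C/G), 19 (A/C).
18 of the 20 comparable sites match, so the percent identity is 18/20 × 100 = 90.00%.

90.00%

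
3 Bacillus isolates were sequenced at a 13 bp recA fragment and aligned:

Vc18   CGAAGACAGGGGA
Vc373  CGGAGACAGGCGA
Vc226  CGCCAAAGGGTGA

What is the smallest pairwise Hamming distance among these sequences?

Pairwise Hamming distances:
  Vc18 vs Vc373: 2
  Vc18 vs Vc226: 6
  Vc373 vs Vc226: 6
The smallest is 2, between Vc18 and Vc373.

2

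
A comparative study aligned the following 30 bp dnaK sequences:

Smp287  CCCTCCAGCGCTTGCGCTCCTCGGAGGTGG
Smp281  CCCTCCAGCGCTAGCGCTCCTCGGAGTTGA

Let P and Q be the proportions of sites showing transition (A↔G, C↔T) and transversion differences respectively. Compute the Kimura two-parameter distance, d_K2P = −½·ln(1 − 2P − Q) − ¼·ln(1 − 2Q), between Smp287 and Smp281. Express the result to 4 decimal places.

The sequences differ at positions 13 (T/A, transversion), 27 (G/T, transversion), 30 (G/A, transition).
Of the 3 differences, 1 transition and 2 transversions over 30 sites: P = 1/30 = 0.033333, Q = 2/30 = 0.066667.
d = −0.5·ln(0.866667) − 0.25·ln(0.866666) = −0.5·(-0.143100) − 0.25·(-0.143102) = 0.1073.

0.1073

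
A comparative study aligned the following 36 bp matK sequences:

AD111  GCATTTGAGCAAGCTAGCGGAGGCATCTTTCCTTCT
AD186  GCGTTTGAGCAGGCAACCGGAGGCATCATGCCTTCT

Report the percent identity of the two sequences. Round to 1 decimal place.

83.3%

The sequences differ at positions 3 (A/G), 12 (A/G), 15 (T/A), 17 (G/C), 28 (T/A), 30 (T/G).
30 of the 36 sites match, so the percent identity is 30/36 × 100 = 83.3%.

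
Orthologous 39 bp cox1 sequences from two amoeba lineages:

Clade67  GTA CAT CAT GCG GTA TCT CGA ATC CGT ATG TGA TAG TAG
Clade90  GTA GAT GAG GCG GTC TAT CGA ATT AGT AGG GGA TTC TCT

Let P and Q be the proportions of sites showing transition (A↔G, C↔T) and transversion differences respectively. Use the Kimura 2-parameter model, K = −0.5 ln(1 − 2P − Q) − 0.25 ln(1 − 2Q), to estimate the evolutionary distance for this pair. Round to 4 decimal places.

The sequences differ at positions 4 (C/G, transversion), 7 (C/G, transversion), 9 (T/G, transversion), 15 (A/C, transversion), 17 (C/A, transversion), 24 (C/T, transition), 25 (C/A, transversion), 29 (T/G, transversion), 31 (T/G, transversion), 35 (A/T, transversion), 36 (G/C, transversion), 38 (A/C, transversion), 39 (G/T, transversion).
Of the 13 differences, 1 transition and 12 transversions over 39 sites: P = 1/39 = 0.025641, Q = 12/39 = 0.307692.
d = −0.5·ln(0.641026) − 0.25·ln(0.384616) = −0.5·(-0.444685) − 0.25·(-0.955510) = 0.4612.

0.4612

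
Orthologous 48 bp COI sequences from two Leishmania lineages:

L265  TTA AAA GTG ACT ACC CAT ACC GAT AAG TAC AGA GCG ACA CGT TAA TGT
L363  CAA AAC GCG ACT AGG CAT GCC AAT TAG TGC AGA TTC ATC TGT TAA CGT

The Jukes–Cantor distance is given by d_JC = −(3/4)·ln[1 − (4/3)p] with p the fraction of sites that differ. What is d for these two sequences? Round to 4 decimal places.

0.4793

Differing sites — 1:T/C; 2:T/A; 6:A/C; 8:T/C; 14:C/G; 15:C/G; 19:A/G; 22:G/A; 25:A/T; 29:A/G; 34:G/T; 35:C/T; 36:G/C; 38:C/T; 39:A/C; 40:C/T; 46:T/C.
p = 17/48 = 0.354167.
d = −0.75 · ln(1 − (4/3)·0.354167) = −0.75 · ln(0.527777) = −0.75 · (-0.639081) = 0.4793.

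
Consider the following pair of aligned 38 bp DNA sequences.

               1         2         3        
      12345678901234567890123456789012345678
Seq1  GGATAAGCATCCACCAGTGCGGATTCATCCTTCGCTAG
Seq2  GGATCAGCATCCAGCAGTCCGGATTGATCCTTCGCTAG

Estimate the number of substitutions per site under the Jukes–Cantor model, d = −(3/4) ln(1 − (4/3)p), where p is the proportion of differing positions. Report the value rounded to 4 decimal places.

The sequences differ at positions 5 (A/C), 14 (C/G), 19 (G/C), 26 (C/G).
p = 4/38 = 0.105263.
d = −0.75 · ln(1 − (4/3)·0.105263) = −0.75 · ln(0.859649) = −0.75 · (-0.151231) = 0.1134.

0.1134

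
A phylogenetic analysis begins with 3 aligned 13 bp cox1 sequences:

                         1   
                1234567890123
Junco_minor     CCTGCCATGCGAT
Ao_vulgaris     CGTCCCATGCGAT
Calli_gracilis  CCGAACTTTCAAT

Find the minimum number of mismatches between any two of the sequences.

Pairwise Hamming distances:
  Junco_minor vs Ao_vulgaris: 2
  Junco_minor vs Calli_gracilis: 6
  Ao_vulgaris vs Calli_gracilis: 7
The smallest is 2, between Junco_minor and Ao_vulgaris.

2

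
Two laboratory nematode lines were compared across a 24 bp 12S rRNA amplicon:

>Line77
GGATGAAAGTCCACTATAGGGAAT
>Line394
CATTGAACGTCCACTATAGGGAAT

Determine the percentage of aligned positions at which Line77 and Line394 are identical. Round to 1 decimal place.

83.3%

Differing sites — 1:G/C; 2:G/A; 3:A/T; 8:A/C.
20 of the 24 sites match, so the percent identity is 20/24 × 100 = 83.3%.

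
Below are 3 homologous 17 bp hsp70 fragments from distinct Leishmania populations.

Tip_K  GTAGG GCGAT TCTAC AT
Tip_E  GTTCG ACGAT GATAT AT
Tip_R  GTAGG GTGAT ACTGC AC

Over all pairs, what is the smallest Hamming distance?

Pairwise Hamming distances:
  Tip_K vs Tip_E: 6
  Tip_K vs Tip_R: 4
  Tip_E vs Tip_R: 9
The smallest is 4, between Tip_K and Tip_R.

4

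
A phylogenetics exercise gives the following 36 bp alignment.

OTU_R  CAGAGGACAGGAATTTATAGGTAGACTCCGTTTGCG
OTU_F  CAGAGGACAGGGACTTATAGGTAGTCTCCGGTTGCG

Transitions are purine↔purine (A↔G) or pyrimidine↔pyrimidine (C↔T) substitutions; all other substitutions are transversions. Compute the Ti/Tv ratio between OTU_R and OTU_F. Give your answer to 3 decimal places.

Mismatches occur at site 12 (A→G, transition), site 14 (T→C, transition), site 25 (A→T, transversion), site 31 (T→G, transversion).
Of the 4 differences, 2 transitions and 2 transversions, so Ti/Tv = 2/2 = 1.000.

1.000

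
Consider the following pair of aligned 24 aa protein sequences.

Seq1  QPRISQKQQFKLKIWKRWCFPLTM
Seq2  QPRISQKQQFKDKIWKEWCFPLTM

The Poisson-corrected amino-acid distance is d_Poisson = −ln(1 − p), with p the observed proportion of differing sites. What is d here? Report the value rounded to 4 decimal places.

The sequences differ at positions 12 (L/D), 17 (R/E).
p = 2/24 = 0.083333.
d = −ln(1 − 0.083333) = −ln(0.916667) = 0.0870.

0.0870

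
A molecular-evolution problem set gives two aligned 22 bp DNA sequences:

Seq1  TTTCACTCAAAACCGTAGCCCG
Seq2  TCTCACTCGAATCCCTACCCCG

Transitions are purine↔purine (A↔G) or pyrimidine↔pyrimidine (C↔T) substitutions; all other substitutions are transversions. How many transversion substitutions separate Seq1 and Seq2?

3

Differing sites — 2:T/C (Ti); 9:A/G (Ti); 12:A/T (Tv); 15:G/C (Tv); 18:G/C (Tv).
Of the 5 differences, 2 transitions and 3 transversions, so the answer is 3.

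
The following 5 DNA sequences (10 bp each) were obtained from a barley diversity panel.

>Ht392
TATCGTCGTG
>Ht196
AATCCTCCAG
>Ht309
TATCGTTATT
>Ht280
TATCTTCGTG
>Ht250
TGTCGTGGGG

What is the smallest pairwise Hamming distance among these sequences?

Pairwise Hamming distances:
  Ht392 vs Ht196: 4
  Ht392 vs Ht309: 3
  Ht392 vs Ht280: 1
  Ht392 vs Ht250: 3
  Ht196 vs Ht309: 6
  Ht196 vs Ht280: 4
  Ht196 vs Ht250: 6
  Ht309 vs Ht280: 4
  Ht309 vs Ht250: 5
  Ht280 vs Ht250: 4
The smallest is 1, between Ht392 and Ht280.

1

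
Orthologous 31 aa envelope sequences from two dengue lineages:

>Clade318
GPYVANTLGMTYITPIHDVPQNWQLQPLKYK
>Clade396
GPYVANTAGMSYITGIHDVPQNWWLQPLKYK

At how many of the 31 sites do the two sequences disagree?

4

Mismatches occur at site 8 (L/A), site 11 (T/S), site 15 (P/G), site 24 (Q/W).
That gives 4 mismatches out of 31 aligned sites, so the Hamming distance is 4.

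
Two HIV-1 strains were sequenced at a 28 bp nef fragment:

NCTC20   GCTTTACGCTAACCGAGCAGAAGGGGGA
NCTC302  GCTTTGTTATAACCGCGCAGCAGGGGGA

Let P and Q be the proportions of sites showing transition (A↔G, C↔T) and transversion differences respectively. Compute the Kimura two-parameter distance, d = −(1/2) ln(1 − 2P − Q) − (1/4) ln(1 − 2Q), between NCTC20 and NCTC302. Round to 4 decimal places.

0.2524

Mismatches occur at site 6 (A↔G, transition), site 7 (C↔T, transition), site 8 (G↔T, transversion), site 9 (C↔A, transversion), site 16 (A↔C, transversion), site 21 (A↔C, transversion).
Of the 6 differences, 2 transitions and 4 transversions over 28 sites: P = 2/28 = 0.071429, Q = 4/28 = 0.142857.
d = −0.5·ln(0.714285) − 0.25·ln(0.714286) = −0.5·(-0.336473) − 0.25·(-0.336472) = 0.2524.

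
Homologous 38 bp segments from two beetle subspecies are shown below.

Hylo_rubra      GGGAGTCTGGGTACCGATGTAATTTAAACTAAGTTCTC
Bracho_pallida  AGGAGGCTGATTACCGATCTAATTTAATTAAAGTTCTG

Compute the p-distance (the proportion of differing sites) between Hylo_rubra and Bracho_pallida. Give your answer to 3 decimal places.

0.237

Differing sites — 1:G/A; 6:T/G; 10:G/A; 11:G/T; 19:G/C; 28:A/T; 29:C/T; 30:T/A; 38:C/G.
There are 9 differences over 38 sites, so p = 9/38 = 0.237.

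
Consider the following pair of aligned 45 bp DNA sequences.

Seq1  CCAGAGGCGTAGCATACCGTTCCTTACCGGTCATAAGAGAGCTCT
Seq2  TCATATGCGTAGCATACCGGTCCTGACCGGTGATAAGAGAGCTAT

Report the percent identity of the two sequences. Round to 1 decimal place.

The sequences differ at positions 1 (C/T), 4 (G/T), 6 (G/T), 20 (T/G), 25 (T/G), 32 (C/G), 44 (C/A).
38 of the 45 sites match, so the percent identity is 38/45 × 100 = 84.4%.

84.4%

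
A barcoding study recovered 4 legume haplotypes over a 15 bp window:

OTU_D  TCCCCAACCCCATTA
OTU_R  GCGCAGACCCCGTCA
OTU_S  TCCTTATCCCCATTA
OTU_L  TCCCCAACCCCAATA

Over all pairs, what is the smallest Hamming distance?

Pairwise Hamming distances:
  OTU_D vs OTU_R: 6
  OTU_D vs OTU_S: 3
  OTU_D vs OTU_L: 1
  OTU_R vs OTU_S: 8
  OTU_R vs OTU_L: 7
  OTU_S vs OTU_L: 4
The smallest is 1, between OTU_D and OTU_L.

1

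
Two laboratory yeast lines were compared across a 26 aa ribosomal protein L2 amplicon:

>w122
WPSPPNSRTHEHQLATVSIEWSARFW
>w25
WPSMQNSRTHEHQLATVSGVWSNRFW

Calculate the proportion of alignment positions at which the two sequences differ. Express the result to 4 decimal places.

0.1923

The sequences differ at positions 4 (P/M), 5 (P/Q), 19 (I/G), 20 (E/V), 23 (A/N).
There are 5 differences over 26 sites, so p = 5/26 = 0.1923.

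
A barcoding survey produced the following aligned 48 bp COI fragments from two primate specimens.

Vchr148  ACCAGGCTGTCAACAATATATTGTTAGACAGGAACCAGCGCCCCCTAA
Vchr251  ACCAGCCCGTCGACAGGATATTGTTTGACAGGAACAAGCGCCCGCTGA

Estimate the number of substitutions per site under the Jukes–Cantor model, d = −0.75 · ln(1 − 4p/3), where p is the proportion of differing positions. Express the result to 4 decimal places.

Mismatches occur at site 6 (G/C), site 8 (T/C), site 12 (A/G), site 16 (A/G), site 17 (T/G), site 26 (A/T), site 36 (C/A), site 44 (C/G), site 47 (A/G).
p = 9/48 = 0.187500.
d = −0.75 · ln(1 − (4/3)·0.187500) = −0.75 · ln(0.750000) = −0.75 · (-0.287682) = 0.2158.

0.2158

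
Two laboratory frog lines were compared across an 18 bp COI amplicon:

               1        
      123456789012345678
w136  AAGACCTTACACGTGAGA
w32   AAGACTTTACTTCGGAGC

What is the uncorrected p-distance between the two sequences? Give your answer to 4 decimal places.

0.3333

The sequences differ at positions 6 (C/T), 11 (A/T), 12 (C/T), 13 (G/C), 14 (T/G), 18 (A/C).
There are 6 differences over 18 sites, so p = 6/18 = 0.3333.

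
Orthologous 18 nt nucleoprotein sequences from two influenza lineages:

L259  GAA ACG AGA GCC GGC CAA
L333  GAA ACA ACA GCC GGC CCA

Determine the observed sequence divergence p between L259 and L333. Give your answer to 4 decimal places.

The sequences differ at positions 6 (G/A), 8 (G/C), 17 (A/C).
There are 3 differences over 18 sites, so p = 3/18 = 0.1667.

0.1667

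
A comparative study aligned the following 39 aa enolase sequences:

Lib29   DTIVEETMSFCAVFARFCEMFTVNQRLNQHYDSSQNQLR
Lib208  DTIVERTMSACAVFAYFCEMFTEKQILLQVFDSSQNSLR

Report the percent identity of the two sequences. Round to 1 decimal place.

Mismatches occur at site 6 (E→R), site 10 (F→A), site 16 (R→Y), site 23 (V→E), site 24 (N→K), site 26 (R→I), site 28 (N→L), site 30 (H→V), site 31 (Y→F), site 37 (Q→S).
29 of the 39 sites match, so the percent identity is 29/39 × 100 = 74.4%.

74.4%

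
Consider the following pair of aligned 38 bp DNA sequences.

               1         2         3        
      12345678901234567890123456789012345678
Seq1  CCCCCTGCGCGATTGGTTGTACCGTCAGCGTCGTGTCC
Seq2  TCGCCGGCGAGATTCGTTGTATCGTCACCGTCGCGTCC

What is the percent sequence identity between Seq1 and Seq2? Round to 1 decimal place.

78.9%

Differing sites — 1:C/T; 3:C/G; 6:T/G; 10:C/A; 15:G/C; 22:C/T; 28:G/C; 34:T/C.
30 of the 38 sites match, so the percent identity is 30/38 × 100 = 78.9%.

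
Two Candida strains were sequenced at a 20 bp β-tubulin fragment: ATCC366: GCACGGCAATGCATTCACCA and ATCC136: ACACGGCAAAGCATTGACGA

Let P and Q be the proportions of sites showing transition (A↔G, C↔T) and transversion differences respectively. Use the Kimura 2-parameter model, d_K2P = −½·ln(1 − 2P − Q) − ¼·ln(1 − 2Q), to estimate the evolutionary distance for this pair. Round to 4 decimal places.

Differing sites — 1:G/A (Ti); 10:T/A (Tv); 16:C/G (Tv); 19:C/G (Tv).
Of the 4 differences, 1 transition and 3 transversions over 20 sites: P = 1/20 = 0.050000, Q = 3/20 = 0.150000.
d = −0.5·ln(0.750000) − 0.25·ln(0.700000) = −0.5·(-0.287682) − 0.25·(-0.356675) = 0.2330.

0.2330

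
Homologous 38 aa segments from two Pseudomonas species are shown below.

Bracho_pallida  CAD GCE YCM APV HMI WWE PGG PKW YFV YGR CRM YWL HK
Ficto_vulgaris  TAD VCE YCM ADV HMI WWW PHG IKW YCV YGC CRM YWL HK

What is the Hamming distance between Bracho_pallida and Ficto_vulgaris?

8

Mismatches occur at site 1 (C→T), site 4 (G→V), site 11 (P→D), site 18 (E→W), site 20 (G→H), site 22 (P→I), site 26 (F→C), site 30 (R→C).
That gives 8 mismatches out of 38 aligned sites, so the Hamming distance is 8.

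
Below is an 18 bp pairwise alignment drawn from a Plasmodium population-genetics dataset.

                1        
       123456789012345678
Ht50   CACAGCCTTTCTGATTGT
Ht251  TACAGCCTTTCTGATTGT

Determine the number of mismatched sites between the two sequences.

Differing sites — 1:C/T.
That gives 1 mismatch out of 18 aligned sites, so the Hamming distance is 1.

1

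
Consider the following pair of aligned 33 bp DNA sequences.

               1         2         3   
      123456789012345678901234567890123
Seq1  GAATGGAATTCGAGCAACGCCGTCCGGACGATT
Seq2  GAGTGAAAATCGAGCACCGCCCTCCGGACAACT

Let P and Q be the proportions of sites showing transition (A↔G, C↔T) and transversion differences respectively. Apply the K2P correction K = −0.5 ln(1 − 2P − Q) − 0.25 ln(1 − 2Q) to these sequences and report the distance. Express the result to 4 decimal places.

Mismatches occur at site 3 (A↔G, transition), site 6 (G↔A, transition), site 9 (T↔A, transversion), site 17 (A↔C, transversion), site 22 (G↔C, transversion), site 30 (G↔A, transition), site 32 (T↔C, transition).
Of the 7 differences, 4 transitions and 3 transversions over 33 sites: P = 4/33 = 0.121212, Q = 3/33 = 0.090909.
d = −0.5·ln(0.666667) − 0.25·ln(0.818182) = −0.5·(-0.405465) − 0.25·(-0.200670) = 0.2529.

0.2529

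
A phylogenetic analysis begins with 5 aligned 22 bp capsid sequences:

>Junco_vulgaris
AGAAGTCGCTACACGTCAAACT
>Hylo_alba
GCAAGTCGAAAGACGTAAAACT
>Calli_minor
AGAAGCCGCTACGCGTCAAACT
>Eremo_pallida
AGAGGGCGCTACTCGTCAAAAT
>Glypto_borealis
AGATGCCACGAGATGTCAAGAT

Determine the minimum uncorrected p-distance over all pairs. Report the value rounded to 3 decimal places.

Pairwise Hamming distances:
  Junco_vulgaris vs Hylo_alba: 6
  Junco_vulgaris vs Calli_minor: 2
  Junco_vulgaris vs Eremo_pallida: 4
  Junco_vulgaris vs Glypto_borealis: 8
  Hylo_alba vs Calli_minor: 8
  Hylo_alba vs Eremo_pallida: 10
  Hylo_alba vs Glypto_borealis: 11
  Calli_minor vs Eremo_pallida: 4
  Calli_minor vs Glypto_borealis: 8
  Eremo_pallida vs Glypto_borealis: 8
The smallest is 2 mismatches, between Junco_vulgaris and Calli_minor; p = 2/22 = 0.091.

0.091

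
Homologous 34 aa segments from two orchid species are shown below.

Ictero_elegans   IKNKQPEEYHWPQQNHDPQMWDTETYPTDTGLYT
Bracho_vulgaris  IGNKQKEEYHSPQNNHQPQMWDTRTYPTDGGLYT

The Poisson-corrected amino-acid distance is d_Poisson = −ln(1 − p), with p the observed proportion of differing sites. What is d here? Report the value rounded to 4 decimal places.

0.2305

Differing sites — 2:K/G; 6:P/K; 11:W/S; 14:Q/N; 17:D/Q; 24:E/R; 30:T/G.
p = 7/34 = 0.205882.
d = −ln(1 − 0.205882) = −ln(0.794118) = 0.2305.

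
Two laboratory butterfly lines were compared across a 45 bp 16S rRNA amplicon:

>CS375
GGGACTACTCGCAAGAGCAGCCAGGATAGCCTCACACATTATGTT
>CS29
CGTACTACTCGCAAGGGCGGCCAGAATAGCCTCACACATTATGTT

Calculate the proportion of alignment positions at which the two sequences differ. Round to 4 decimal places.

0.1111

The sequences differ at positions 1 (G/C), 3 (G/T), 16 (A/G), 19 (A/G), 25 (G/A).
There are 5 differences over 45 sites, so p = 5/45 = 0.1111.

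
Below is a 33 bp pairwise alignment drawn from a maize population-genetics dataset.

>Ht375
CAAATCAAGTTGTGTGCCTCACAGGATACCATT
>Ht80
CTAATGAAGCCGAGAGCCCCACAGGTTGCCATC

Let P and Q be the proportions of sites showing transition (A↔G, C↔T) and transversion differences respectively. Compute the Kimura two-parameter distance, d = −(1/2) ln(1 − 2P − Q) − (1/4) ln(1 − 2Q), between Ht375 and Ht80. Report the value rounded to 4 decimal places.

Differing sites — 2:A/T (Tv); 6:C/G (Tv); 10:T/C (Ti); 11:T/C (Ti); 13:T/A (Tv); 15:T/A (Tv); 19:T/C (Ti); 26:A/T (Tv); 28:A/G (Ti); 33:T/C (Ti).
Of the 10 differences, 5 transitions and 5 transversions over 33 sites: P = 5/33 = 0.151515, Q = 5/33 = 0.151515.
d = −0.5·ln(0.545455) − 0.25·ln(0.696970) = −0.5·(-0.606135) − 0.25·(-0.361013) = 0.3933.

0.3933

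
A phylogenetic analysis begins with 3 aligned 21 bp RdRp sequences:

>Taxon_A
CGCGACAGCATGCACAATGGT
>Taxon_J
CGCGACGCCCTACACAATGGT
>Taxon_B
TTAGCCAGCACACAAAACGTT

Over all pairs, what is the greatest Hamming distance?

11

Pairwise Hamming distances:
  Taxon_A vs Taxon_J: 4
  Taxon_A vs Taxon_B: 9
  Taxon_J vs Taxon_B: 11
The largest is 11, between Taxon_J and Taxon_B.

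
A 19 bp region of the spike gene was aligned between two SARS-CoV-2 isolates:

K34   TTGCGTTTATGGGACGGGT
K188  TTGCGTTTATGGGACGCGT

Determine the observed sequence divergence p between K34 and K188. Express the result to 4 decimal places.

0.0526

A single mismatch occurs at site 17 (G↔C).
There are 1 differences over 19 sites, so p = 1/19 = 0.0526.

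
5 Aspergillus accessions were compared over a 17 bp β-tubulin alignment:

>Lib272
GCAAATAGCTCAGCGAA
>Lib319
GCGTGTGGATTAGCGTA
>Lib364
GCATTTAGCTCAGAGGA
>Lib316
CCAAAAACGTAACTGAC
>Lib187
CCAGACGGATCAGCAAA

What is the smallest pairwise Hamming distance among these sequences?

Pairwise Hamming distances:
  Lib272 vs Lib319: 7
  Lib272 vs Lib364: 4
  Lib272 vs Lib316: 8
  Lib272 vs Lib187: 6
  Lib319 vs Lib364: 7
  Lib319 vs Lib316: 13
  Lib319 vs Lib187: 8
  Lib364 vs Lib316: 11
  Lib364 vs Lib187: 9
  Lib316 vs Lib187: 10
The smallest is 4, between Lib272 and Lib364.

4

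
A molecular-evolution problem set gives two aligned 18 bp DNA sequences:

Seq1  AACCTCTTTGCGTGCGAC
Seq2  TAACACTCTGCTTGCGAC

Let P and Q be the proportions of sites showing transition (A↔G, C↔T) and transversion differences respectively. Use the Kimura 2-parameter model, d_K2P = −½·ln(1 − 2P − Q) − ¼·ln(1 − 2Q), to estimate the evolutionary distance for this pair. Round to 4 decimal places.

0.3497

Differing sites — 1:A/T (Tv); 3:C/A (Tv); 5:T/A (Tv); 8:T/C (Ti); 12:G/T (Tv).
Of the 5 differences, 1 transition and 4 transversions over 18 sites: P = 1/18 = 0.055556, Q = 4/18 = 0.222222.
d = −0.5·ln(0.666666) − 0.25·ln(0.555556) = −0.5·(-0.405466) − 0.25·(-0.587786) = 0.3497.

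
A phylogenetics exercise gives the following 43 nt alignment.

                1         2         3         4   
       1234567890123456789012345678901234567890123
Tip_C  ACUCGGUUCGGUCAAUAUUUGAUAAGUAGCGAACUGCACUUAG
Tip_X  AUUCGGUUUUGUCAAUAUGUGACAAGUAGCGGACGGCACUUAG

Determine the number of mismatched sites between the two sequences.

7

Differing sites — 2:C/U; 9:C/U; 10:G/U; 19:U/G; 23:U/C; 32:A/G; 35:U/G.
That gives 7 mismatches out of 43 aligned sites, so the Hamming distance is 7.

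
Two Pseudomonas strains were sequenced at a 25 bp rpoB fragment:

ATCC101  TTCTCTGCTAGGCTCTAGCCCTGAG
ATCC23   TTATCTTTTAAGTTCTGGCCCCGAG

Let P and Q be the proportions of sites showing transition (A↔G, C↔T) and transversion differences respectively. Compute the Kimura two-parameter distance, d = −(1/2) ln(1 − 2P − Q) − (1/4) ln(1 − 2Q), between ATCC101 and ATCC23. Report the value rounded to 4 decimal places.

Differing sites — 3:C/A (Tv); 7:G/T (Tv); 8:C/T (Ti); 11:G/A (Ti); 13:C/T (Ti); 17:A/G (Ti); 22:T/C (Ti).
Of the 7 differences, 5 transitions and 2 transversions over 25 sites: P = 5/25 = 0.200000, Q = 2/25 = 0.080000.
d = −0.5·ln(0.520000) − 0.25·ln(0.840000) = −0.5·(-0.653926) − 0.25·(-0.174353) = 0.3706.

0.3706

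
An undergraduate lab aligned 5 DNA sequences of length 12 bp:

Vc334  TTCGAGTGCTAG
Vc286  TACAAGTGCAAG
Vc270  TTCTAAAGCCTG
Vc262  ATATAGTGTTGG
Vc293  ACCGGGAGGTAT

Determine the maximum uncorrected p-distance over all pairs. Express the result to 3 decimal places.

Pairwise Hamming distances:
  Vc334 vs Vc286: 3
  Vc334 vs Vc270: 5
  Vc334 vs Vc262: 5
  Vc334 vs Vc293: 6
  Vc286 vs Vc270: 6
  Vc286 vs Vc262: 7
  Vc286 vs Vc293: 8
  Vc270 vs Vc262: 7
  Vc270 vs Vc293: 9
  Vc262 vs Vc293: 8
The largest is 9 mismatches, between Vc270 and Vc293; p = 9/12 = 0.750.

0.750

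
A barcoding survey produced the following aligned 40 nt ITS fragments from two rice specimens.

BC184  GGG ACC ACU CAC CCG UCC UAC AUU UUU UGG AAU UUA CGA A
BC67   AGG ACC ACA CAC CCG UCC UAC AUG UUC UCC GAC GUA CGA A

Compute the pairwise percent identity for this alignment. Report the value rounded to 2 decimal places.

77.50%

Mismatches occur at site 1 (G→A), site 9 (U→A), site 24 (U→G), site 27 (U→C), site 29 (G→C), site 30 (G→C), site 31 (A→G), site 33 (U→C), site 34 (U→G).
31 of the 40 sites match, so the percent identity is 31/40 × 100 = 77.50%.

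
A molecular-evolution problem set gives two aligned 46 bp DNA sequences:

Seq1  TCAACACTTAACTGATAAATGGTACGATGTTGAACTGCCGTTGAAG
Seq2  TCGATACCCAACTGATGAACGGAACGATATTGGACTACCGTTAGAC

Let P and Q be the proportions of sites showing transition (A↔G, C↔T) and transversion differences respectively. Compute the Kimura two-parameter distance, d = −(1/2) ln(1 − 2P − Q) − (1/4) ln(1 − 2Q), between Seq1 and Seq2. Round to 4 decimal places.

0.3915

The sequences differ at positions 3 (A/G, transition), 5 (C/T, transition), 8 (T/C, transition), 9 (T/C, transition), 17 (A/G, transition), 20 (T/C, transition), 23 (T/A, transversion), 29 (G/A, transition), 33 (A/G, transition), 37 (G/A, transition), 43 (G/A, transition), 44 (A/G, transition), 46 (G/C, transversion).
Of the 13 differences, 11 transitions and 2 transversions over 46 sites: P = 11/46 = 0.239130, Q = 2/46 = 0.043478.
d = −0.5·ln(0.478262) − 0.25·ln(0.913044) = −0.5·(-0.737597) − 0.25·(-0.090971) = 0.3915.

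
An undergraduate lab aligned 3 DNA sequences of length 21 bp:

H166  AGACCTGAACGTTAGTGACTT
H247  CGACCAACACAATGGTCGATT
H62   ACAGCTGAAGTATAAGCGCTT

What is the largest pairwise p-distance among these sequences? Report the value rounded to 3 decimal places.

Pairwise Hamming distances:
  H166 vs H247: 10
  H166 vs H62: 9
  H247 vs H62: 12
The largest is 12 mismatches, between H247 and H62; p = 12/21 = 0.571.

0.571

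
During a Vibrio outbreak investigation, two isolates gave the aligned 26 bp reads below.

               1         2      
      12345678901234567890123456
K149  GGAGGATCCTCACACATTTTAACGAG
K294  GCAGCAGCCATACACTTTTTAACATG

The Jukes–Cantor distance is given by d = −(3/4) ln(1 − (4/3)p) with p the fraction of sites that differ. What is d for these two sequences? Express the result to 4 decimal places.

Differing sites — 2:G/C; 5:G/C; 7:T/G; 10:T/A; 11:C/T; 16:A/T; 24:G/A; 25:A/T.
p = 8/26 = 0.307692.
d = −0.75 · ln(1 − (4/3)·0.307692) = −0.75 · ln(0.589744) = −0.75 · (-0.528067) = 0.3961.

0.3961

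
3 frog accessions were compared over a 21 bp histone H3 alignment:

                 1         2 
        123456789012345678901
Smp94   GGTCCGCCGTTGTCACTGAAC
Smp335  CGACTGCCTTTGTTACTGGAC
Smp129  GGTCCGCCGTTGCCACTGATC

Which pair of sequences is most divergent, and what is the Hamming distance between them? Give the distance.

Pairwise Hamming distances:
  Smp94 vs Smp335: 6
  Smp94 vs Smp129: 2
  Smp335 vs Smp129: 8
The largest is 8, between Smp335 and Smp129.

8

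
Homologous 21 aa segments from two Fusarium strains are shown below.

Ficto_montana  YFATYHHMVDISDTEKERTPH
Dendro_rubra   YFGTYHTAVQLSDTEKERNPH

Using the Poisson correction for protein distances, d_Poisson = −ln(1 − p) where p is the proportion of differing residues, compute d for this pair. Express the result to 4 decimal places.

0.3365

Differing sites — 3:A/G; 7:H/T; 8:M/A; 10:D/Q; 11:I/L; 19:T/N.
p = 6/21 = 0.285714.
d = −ln(1 − 0.285714) = −ln(0.714286) = 0.3365.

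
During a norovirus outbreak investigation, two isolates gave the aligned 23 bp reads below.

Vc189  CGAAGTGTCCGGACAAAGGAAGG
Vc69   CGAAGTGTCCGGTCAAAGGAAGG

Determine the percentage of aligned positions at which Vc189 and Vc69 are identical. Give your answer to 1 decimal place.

A single mismatch occurs at site 13 (A/T).
22 of the 23 sites match, so the percent identity is 22/23 × 100 = 95.7%.

95.7%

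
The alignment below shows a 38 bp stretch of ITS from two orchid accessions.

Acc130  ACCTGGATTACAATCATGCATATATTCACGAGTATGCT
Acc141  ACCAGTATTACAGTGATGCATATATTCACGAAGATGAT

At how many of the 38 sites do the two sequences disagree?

Differing sites — 4:T/A; 6:G/T; 13:A/G; 15:C/G; 32:G/A; 33:T/G; 37:C/A.
That gives 7 mismatches out of 38 aligned sites, so the Hamming distance is 7.

7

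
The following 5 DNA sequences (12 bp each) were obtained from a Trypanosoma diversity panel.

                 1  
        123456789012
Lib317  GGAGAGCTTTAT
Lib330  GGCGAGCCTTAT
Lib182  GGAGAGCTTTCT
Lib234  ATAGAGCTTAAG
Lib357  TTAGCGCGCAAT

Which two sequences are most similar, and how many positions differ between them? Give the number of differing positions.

1

Pairwise Hamming distances:
  Lib317 vs Lib330: 2
  Lib317 vs Lib182: 1
  Lib317 vs Lib234: 4
  Lib317 vs Lib357: 6
  Lib330 vs Lib182: 3
  Lib330 vs Lib234: 6
  Lib330 vs Lib357: 7
  Lib182 vs Lib234: 5
  Lib182 vs Lib357: 7
  Lib234 vs Lib357: 5
The smallest is 1, between Lib317 and Lib182.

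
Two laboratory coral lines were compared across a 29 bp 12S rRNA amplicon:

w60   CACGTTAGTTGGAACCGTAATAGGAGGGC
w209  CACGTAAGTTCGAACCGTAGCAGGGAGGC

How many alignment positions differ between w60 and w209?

6

Mismatches occur at site 6 (T↔A), site 11 (G↔C), site 20 (A↔G), site 21 (T↔C), site 25 (A↔G), site 26 (G↔A).
That gives 6 mismatches out of 29 aligned sites, so the Hamming distance is 6.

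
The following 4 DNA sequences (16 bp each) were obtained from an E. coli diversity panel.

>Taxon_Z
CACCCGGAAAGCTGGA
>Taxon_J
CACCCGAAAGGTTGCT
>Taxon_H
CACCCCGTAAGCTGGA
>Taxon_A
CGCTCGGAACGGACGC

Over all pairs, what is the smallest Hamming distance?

Pairwise Hamming distances:
  Taxon_Z vs Taxon_J: 5
  Taxon_Z vs Taxon_H: 2
  Taxon_Z vs Taxon_A: 7
  Taxon_J vs Taxon_H: 7
  Taxon_J vs Taxon_A: 9
  Taxon_H vs Taxon_A: 9
The smallest is 2, between Taxon_Z and Taxon_H.

2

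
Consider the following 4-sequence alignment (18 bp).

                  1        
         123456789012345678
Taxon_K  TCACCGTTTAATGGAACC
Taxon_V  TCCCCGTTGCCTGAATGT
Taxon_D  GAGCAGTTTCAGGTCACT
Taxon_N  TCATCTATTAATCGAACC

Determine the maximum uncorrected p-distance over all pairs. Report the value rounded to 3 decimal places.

Pairwise Hamming distances:
  Taxon_K vs Taxon_V: 8
  Taxon_K vs Taxon_D: 9
  Taxon_K vs Taxon_N: 4
  Taxon_V vs Taxon_D: 11
  Taxon_V vs Taxon_N: 12
  Taxon_D vs Taxon_N: 13
The largest is 13 mismatches, between Taxon_D and Taxon_N; p = 13/18 = 0.722.

0.722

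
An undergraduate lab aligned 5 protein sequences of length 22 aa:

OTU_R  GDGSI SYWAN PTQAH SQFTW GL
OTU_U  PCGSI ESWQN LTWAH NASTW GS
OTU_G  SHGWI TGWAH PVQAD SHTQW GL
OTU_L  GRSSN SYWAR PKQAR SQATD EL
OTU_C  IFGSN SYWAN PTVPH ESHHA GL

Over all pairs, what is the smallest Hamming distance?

9

Pairwise Hamming distances:
  OTU_R vs OTU_U: 11
  OTU_R vs OTU_G: 11
  OTU_R vs OTU_L: 9
  OTU_R vs OTU_C: 10
  OTU_U vs OTU_G: 16
  OTU_U vs OTU_L: 18
  OTU_U vs OTU_C: 15
  OTU_G vs OTU_L: 15
  OTU_G vs OTU_C: 16
  OTU_L vs OTU_C: 14
The smallest is 9, between OTU_R and OTU_L.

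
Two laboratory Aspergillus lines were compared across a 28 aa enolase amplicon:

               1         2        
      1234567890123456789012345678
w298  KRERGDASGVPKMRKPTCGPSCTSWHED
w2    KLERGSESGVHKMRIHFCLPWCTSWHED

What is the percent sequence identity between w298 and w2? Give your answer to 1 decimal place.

67.9%

Differing sites — 2:R/L; 6:D/S; 7:A/E; 11:P/H; 15:K/I; 16:P/H; 17:T/F; 19:G/L; 21:S/W.
19 of the 28 sites match, so the percent identity is 19/28 × 100 = 67.9%.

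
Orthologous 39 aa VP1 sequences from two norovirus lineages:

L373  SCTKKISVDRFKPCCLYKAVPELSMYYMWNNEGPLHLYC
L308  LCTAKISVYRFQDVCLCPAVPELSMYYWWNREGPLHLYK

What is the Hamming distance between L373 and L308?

11

Mismatches occur at site 1 (S/L), site 4 (K/A), site 9 (D/Y), site 12 (K/Q), site 13 (P/D), site 14 (C/V), site 17 (Y/C), site 18 (K/P), site 28 (M/W), site 31 (N/R), site 39 (C/K).
That gives 11 mismatches out of 39 aligned sites, so the Hamming distance is 11.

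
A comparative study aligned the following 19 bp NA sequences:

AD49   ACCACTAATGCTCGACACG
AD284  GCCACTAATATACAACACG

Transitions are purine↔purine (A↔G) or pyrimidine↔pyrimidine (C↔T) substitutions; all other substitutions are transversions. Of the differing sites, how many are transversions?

1

The sequences differ at positions 1 (A/G, transition), 10 (G/A, transition), 11 (C/T, transition), 12 (T/A, transversion), 14 (G/A, transition).
Of the 5 differences, 4 transitions and 1 transversion, so the answer is 1.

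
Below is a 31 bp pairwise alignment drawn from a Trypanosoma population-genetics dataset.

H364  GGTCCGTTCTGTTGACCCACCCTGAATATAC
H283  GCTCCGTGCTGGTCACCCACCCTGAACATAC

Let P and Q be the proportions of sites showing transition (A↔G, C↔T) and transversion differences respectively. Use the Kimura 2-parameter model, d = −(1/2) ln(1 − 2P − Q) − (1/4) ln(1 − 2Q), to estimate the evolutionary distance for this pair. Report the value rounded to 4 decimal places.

The sequences differ at positions 2 (G/C, transversion), 8 (T/G, transversion), 12 (T/G, transversion), 14 (G/C, transversion), 27 (T/C, transition).
Of the 5 differences, 1 transition and 4 transversions over 31 sites: P = 1/31 = 0.032258, Q = 4/31 = 0.129032.
d = −0.5·ln(0.806452) − 0.25·ln(0.741936) = −0.5·(-0.215111) − 0.25·(-0.298492) = 0.1822.

0.1822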